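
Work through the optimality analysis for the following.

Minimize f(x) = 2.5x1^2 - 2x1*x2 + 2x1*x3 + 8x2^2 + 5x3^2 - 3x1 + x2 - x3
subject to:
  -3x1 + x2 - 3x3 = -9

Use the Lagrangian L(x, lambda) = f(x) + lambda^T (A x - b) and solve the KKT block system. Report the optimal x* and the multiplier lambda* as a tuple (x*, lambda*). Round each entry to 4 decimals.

Form the Lagrangian:
  L(x, lambda) = (1/2) x^T Q x + c^T x + lambda^T (A x - b)
Stationarity (grad_x L = 0): Q x + c + A^T lambda = 0.
Primal feasibility: A x = b.

This gives the KKT block system:
  [ Q   A^T ] [ x     ]   [-c ]
  [ A    0  ] [ lambda ] = [ b ]

Solving the linear system:
  x*      = (2.3738, 0.024, 0.6342)
  lambda* = (3.3632)
  f(x*)   = 11.2684

x* = (2.3738, 0.024, 0.6342), lambda* = (3.3632)


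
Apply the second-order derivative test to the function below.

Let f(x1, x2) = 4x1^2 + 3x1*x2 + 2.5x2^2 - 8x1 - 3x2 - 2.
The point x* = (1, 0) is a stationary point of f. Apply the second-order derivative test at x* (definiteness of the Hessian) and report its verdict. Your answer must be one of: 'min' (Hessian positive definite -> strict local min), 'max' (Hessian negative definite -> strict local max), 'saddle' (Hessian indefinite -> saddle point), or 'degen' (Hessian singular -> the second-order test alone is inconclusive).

Compute the Hessian H = grad^2 f:
  H = [[8, 3], [3, 5]]
Verify stationarity: grad f(x*) = H x* + g = (0, 0).
Eigenvalues of H: 3.1459, 9.8541.
Both eigenvalues > 0, so H is positive definite -> x* is a strict local min.

min


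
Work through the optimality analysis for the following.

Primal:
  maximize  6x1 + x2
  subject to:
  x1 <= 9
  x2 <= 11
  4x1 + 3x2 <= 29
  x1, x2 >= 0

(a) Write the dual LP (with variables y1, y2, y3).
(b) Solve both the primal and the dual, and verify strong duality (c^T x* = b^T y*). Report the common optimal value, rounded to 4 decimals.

The standard primal-dual pair for 'max c^T x s.t. A x <= b, x >= 0' is:
  Dual:  min b^T y  s.t.  A^T y >= c,  y >= 0.

So the dual LP is:
  minimize  9y1 + 11y2 + 29y3
  subject to:
    y1 + 4y3 >= 6
    y2 + 3y3 >= 1
    y1, y2, y3 >= 0

Solving the primal: x* = (7.25, 0).
  primal value c^T x* = 43.5.
Solving the dual: y* = (0, 0, 1.5).
  dual value b^T y* = 43.5.
Strong duality: c^T x* = b^T y*. Confirmed.

43.5


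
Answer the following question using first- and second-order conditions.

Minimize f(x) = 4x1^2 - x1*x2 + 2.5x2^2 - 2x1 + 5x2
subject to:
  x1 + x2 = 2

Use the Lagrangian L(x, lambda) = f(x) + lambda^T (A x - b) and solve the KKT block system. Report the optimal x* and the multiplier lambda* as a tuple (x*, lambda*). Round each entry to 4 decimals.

Form the Lagrangian:
  L(x, lambda) = (1/2) x^T Q x + c^T x + lambda^T (A x - b)
Stationarity (grad_x L = 0): Q x + c + A^T lambda = 0.
Primal feasibility: A x = b.

This gives the KKT block system:
  [ Q   A^T ] [ x     ]   [-c ]
  [ A    0  ] [ lambda ] = [ b ]

Solving the linear system:
  x*      = (1.2667, 0.7333)
  lambda* = (-7.4)
  f(x*)   = 7.9667

x* = (1.2667, 0.7333), lambda* = (-7.4)


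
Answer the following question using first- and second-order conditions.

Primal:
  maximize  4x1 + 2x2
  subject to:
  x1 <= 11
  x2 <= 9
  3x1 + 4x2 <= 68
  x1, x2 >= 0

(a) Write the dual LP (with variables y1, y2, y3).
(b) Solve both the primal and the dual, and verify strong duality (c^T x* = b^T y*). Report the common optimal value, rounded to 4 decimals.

The standard primal-dual pair for 'max c^T x s.t. A x <= b, x >= 0' is:
  Dual:  min b^T y  s.t.  A^T y >= c,  y >= 0.

So the dual LP is:
  minimize  11y1 + 9y2 + 68y3
  subject to:
    y1 + 3y3 >= 4
    y2 + 4y3 >= 2
    y1, y2, y3 >= 0

Solving the primal: x* = (11, 8.75).
  primal value c^T x* = 61.5.
Solving the dual: y* = (2.5, 0, 0.5).
  dual value b^T y* = 61.5.
Strong duality: c^T x* = b^T y*. Confirmed.

61.5


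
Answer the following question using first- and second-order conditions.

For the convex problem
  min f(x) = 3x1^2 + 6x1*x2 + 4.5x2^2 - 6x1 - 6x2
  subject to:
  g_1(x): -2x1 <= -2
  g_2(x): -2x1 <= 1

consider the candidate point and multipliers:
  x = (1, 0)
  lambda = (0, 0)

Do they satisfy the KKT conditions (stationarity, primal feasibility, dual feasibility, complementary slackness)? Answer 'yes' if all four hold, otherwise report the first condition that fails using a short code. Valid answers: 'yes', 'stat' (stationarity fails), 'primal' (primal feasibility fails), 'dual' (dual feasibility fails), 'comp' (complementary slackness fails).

Gradient of f: grad f(x) = Q x + c = (0, 0)
Constraint values g_i(x) = a_i^T x - b_i:
  g_1((1, 0)) = 0
  g_2((1, 0)) = -3
Stationarity residual: grad f(x) + sum_i lambda_i a_i = (0, 0)
  -> stationarity OK
Primal feasibility (all g_i <= 0): OK
Dual feasibility (all lambda_i >= 0): OK
Complementary slackness (lambda_i * g_i(x) = 0 for all i): OK

Verdict: yes, KKT holds.

yes


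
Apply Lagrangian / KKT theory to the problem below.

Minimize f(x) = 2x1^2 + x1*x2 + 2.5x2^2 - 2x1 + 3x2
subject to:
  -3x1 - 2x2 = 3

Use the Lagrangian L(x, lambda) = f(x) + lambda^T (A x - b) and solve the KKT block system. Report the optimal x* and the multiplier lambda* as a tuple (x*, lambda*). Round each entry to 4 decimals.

Form the Lagrangian:
  L(x, lambda) = (1/2) x^T Q x + c^T x + lambda^T (A x - b)
Stationarity (grad_x L = 0): Q x + c + A^T lambda = 0.
Primal feasibility: A x = b.

This gives the KKT block system:
  [ Q   A^T ] [ x     ]   [-c ]
  [ A    0  ] [ lambda ] = [ b ]

Solving the linear system:
  x*      = (-0.2653, -1.102)
  lambda* = (-1.3878)
  f(x*)   = 0.6939

x* = (-0.2653, -1.102), lambda* = (-1.3878)


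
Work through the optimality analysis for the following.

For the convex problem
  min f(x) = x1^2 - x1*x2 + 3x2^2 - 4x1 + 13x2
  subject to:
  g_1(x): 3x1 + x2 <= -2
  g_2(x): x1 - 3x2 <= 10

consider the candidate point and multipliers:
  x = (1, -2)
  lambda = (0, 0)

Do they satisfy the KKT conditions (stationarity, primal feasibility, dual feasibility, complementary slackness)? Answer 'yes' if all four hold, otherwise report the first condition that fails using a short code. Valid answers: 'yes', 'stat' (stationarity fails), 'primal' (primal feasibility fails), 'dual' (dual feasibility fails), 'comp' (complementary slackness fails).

Gradient of f: grad f(x) = Q x + c = (0, 0)
Constraint values g_i(x) = a_i^T x - b_i:
  g_1((1, -2)) = 3
  g_2((1, -2)) = -3
Stationarity residual: grad f(x) + sum_i lambda_i a_i = (0, 0)
  -> stationarity OK
Primal feasibility (all g_i <= 0): FAILS
Dual feasibility (all lambda_i >= 0): OK
Complementary slackness (lambda_i * g_i(x) = 0 for all i): OK

Verdict: the first failing condition is primal_feasibility -> primal.

primal


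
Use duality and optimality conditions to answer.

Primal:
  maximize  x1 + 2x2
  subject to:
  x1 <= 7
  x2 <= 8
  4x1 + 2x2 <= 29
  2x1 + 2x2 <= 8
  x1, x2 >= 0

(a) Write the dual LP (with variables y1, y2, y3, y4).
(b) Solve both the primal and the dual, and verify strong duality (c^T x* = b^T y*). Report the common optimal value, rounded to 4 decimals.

The standard primal-dual pair for 'max c^T x s.t. A x <= b, x >= 0' is:
  Dual:  min b^T y  s.t.  A^T y >= c,  y >= 0.

So the dual LP is:
  minimize  7y1 + 8y2 + 29y3 + 8y4
  subject to:
    y1 + 4y3 + 2y4 >= 1
    y2 + 2y3 + 2y4 >= 2
    y1, y2, y3, y4 >= 0

Solving the primal: x* = (0, 4).
  primal value c^T x* = 8.
Solving the dual: y* = (0, 0, 0, 1).
  dual value b^T y* = 8.
Strong duality: c^T x* = b^T y*. Confirmed.

8


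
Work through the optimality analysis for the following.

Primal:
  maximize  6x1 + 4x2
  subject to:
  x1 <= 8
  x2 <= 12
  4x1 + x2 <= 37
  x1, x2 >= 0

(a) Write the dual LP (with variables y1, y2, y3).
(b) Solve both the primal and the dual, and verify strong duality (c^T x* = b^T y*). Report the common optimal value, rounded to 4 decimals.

The standard primal-dual pair for 'max c^T x s.t. A x <= b, x >= 0' is:
  Dual:  min b^T y  s.t.  A^T y >= c,  y >= 0.

So the dual LP is:
  minimize  8y1 + 12y2 + 37y3
  subject to:
    y1 + 4y3 >= 6
    y2 + y3 >= 4
    y1, y2, y3 >= 0

Solving the primal: x* = (6.25, 12).
  primal value c^T x* = 85.5.
Solving the dual: y* = (0, 2.5, 1.5).
  dual value b^T y* = 85.5.
Strong duality: c^T x* = b^T y*. Confirmed.

85.5


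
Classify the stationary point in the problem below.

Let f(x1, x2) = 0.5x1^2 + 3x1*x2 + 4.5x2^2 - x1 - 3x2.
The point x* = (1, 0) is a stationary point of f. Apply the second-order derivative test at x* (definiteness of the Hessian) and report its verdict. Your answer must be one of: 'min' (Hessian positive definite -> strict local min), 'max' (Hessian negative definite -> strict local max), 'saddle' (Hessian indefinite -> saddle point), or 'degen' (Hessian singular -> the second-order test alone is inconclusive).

Compute the Hessian H = grad^2 f:
  H = [[1, 3], [3, 9]]
Verify stationarity: grad f(x*) = H x* + g = (0, 0).
Eigenvalues of H: 0, 10.
H has a zero eigenvalue (singular; positive semidefinite but not definite), so H is neither positive definite, negative definite, nor indefinite. The second-order test alone is inconclusive -> degen.
(Indeed, f is constant along the null direction of H through x*, so x* is not a strict local extremum.)

degen


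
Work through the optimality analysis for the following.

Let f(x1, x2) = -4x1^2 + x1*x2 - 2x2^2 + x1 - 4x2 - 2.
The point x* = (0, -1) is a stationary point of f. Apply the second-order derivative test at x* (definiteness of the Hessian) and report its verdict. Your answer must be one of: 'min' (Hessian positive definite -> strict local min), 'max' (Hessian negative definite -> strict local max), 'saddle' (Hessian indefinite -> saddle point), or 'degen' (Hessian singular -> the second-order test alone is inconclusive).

Compute the Hessian H = grad^2 f:
  H = [[-8, 1], [1, -4]]
Verify stationarity: grad f(x*) = H x* + g = (0, 0).
Eigenvalues of H: -8.2361, -3.7639.
Both eigenvalues < 0, so H is negative definite -> x* is a strict local max.

max


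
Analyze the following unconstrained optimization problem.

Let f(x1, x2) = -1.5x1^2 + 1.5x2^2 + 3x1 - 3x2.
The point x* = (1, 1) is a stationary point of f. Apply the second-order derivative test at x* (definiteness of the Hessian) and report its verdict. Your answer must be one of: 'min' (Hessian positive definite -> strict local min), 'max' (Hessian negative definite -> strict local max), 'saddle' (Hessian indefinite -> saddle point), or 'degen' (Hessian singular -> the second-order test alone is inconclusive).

Compute the Hessian H = grad^2 f:
  H = [[-3, 0], [0, 3]]
Verify stationarity: grad f(x*) = H x* + g = (0, 0).
Eigenvalues of H: -3, 3.
Eigenvalues have mixed signs, so H is indefinite -> x* is a saddle point.

saddle


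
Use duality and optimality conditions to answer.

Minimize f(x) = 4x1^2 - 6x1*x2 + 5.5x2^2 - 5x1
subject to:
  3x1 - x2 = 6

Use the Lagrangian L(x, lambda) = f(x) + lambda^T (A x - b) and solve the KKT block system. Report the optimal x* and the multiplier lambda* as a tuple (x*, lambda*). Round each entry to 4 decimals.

Form the Lagrangian:
  L(x, lambda) = (1/2) x^T Q x + c^T x + lambda^T (A x - b)
Stationarity (grad_x L = 0): Q x + c + A^T lambda = 0.
Primal feasibility: A x = b.

This gives the KKT block system:
  [ Q   A^T ] [ x     ]   [-c ]
  [ A    0  ] [ lambda ] = [ b ]

Solving the linear system:
  x*      = (2.3521, 1.0563)
  lambda* = (-2.493)
  f(x*)   = 1.5986

x* = (2.3521, 1.0563), lambda* = (-2.493)


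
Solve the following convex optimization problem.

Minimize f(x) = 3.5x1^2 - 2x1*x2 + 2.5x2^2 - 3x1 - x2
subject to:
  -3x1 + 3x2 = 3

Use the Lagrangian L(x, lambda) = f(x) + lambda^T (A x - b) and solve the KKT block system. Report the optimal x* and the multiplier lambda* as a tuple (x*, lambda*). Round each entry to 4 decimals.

Form the Lagrangian:
  L(x, lambda) = (1/2) x^T Q x + c^T x + lambda^T (A x - b)
Stationarity (grad_x L = 0): Q x + c + A^T lambda = 0.
Primal feasibility: A x = b.

This gives the KKT block system:
  [ Q   A^T ] [ x     ]   [-c ]
  [ A    0  ] [ lambda ] = [ b ]

Solving the linear system:
  x*      = (0.125, 1.125)
  lambda* = (-1.4583)
  f(x*)   = 1.4375

x* = (0.125, 1.125), lambda* = (-1.4583)


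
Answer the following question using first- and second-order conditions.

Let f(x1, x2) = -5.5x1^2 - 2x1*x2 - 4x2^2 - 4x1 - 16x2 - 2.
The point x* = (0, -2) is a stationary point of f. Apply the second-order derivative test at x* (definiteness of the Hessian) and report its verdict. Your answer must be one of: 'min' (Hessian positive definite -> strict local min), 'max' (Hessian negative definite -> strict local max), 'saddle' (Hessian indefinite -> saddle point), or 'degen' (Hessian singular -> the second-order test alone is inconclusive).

Compute the Hessian H = grad^2 f:
  H = [[-11, -2], [-2, -8]]
Verify stationarity: grad f(x*) = H x* + g = (0, 0).
Eigenvalues of H: -12, -7.
Both eigenvalues < 0, so H is negative definite -> x* is a strict local max.

max


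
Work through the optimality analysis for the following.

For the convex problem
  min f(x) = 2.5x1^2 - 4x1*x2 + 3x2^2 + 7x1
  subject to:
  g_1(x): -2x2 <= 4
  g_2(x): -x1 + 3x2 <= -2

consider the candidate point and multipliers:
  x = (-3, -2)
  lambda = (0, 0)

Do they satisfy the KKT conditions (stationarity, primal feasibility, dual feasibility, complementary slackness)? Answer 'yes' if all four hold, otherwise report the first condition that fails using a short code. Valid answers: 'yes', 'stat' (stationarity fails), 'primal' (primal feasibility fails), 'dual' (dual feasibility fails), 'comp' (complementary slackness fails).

Gradient of f: grad f(x) = Q x + c = (0, 0)
Constraint values g_i(x) = a_i^T x - b_i:
  g_1((-3, -2)) = 0
  g_2((-3, -2)) = -1
Stationarity residual: grad f(x) + sum_i lambda_i a_i = (0, 0)
  -> stationarity OK
Primal feasibility (all g_i <= 0): OK
Dual feasibility (all lambda_i >= 0): OK
Complementary slackness (lambda_i * g_i(x) = 0 for all i): OK

Verdict: yes, KKT holds.

yes


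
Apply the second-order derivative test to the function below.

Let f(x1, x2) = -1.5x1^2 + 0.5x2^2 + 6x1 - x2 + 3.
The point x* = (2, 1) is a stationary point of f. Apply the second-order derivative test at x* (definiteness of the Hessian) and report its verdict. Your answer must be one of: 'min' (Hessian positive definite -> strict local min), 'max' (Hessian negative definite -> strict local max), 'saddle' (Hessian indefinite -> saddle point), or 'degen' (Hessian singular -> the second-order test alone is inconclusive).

Compute the Hessian H = grad^2 f:
  H = [[-3, 0], [0, 1]]
Verify stationarity: grad f(x*) = H x* + g = (0, 0).
Eigenvalues of H: -3, 1.
Eigenvalues have mixed signs, so H is indefinite -> x* is a saddle point.

saddle


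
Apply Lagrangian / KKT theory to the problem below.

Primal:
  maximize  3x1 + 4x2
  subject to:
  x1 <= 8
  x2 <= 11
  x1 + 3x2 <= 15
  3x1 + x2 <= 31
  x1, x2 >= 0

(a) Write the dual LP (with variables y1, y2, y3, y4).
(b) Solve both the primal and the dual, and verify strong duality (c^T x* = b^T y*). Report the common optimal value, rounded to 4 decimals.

The standard primal-dual pair for 'max c^T x s.t. A x <= b, x >= 0' is:
  Dual:  min b^T y  s.t.  A^T y >= c,  y >= 0.

So the dual LP is:
  minimize  8y1 + 11y2 + 15y3 + 31y4
  subject to:
    y1 + y3 + 3y4 >= 3
    y2 + 3y3 + y4 >= 4
    y1, y2, y3, y4 >= 0

Solving the primal: x* = (8, 2.3333).
  primal value c^T x* = 33.3333.
Solving the dual: y* = (1.6667, 0, 1.3333, 0).
  dual value b^T y* = 33.3333.
Strong duality: c^T x* = b^T y*. Confirmed.

33.3333


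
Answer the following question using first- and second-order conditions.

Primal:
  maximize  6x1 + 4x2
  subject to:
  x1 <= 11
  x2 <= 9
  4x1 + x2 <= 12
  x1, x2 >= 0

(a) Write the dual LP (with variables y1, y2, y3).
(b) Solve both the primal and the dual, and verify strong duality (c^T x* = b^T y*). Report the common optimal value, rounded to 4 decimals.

The standard primal-dual pair for 'max c^T x s.t. A x <= b, x >= 0' is:
  Dual:  min b^T y  s.t.  A^T y >= c,  y >= 0.

So the dual LP is:
  minimize  11y1 + 9y2 + 12y3
  subject to:
    y1 + 4y3 >= 6
    y2 + y3 >= 4
    y1, y2, y3 >= 0

Solving the primal: x* = (0.75, 9).
  primal value c^T x* = 40.5.
Solving the dual: y* = (0, 2.5, 1.5).
  dual value b^T y* = 40.5.
Strong duality: c^T x* = b^T y*. Confirmed.

40.5


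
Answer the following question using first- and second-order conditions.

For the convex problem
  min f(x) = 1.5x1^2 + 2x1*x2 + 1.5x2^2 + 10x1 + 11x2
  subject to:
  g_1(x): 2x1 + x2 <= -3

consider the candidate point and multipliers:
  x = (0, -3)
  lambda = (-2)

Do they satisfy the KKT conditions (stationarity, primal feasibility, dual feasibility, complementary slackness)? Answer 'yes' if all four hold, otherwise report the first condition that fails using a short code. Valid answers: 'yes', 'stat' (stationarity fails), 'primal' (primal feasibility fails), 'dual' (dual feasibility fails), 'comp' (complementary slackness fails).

Gradient of f: grad f(x) = Q x + c = (4, 2)
Constraint values g_i(x) = a_i^T x - b_i:
  g_1((0, -3)) = 0
Stationarity residual: grad f(x) + sum_i lambda_i a_i = (0, 0)
  -> stationarity OK
Primal feasibility (all g_i <= 0): OK
Dual feasibility (all lambda_i >= 0): FAILS
Complementary slackness (lambda_i * g_i(x) = 0 for all i): OK

Verdict: the first failing condition is dual_feasibility -> dual.

dual


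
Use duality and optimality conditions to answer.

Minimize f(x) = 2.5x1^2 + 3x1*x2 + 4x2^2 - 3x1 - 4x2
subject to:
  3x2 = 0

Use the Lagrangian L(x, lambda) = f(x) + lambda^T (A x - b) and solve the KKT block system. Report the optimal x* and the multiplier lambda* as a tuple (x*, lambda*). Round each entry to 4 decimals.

Form the Lagrangian:
  L(x, lambda) = (1/2) x^T Q x + c^T x + lambda^T (A x - b)
Stationarity (grad_x L = 0): Q x + c + A^T lambda = 0.
Primal feasibility: A x = b.

This gives the KKT block system:
  [ Q   A^T ] [ x     ]   [-c ]
  [ A    0  ] [ lambda ] = [ b ]

Solving the linear system:
  x*      = (0.6, 0)
  lambda* = (0.7333)
  f(x*)   = -0.9

x* = (0.6, 0), lambda* = (0.7333)


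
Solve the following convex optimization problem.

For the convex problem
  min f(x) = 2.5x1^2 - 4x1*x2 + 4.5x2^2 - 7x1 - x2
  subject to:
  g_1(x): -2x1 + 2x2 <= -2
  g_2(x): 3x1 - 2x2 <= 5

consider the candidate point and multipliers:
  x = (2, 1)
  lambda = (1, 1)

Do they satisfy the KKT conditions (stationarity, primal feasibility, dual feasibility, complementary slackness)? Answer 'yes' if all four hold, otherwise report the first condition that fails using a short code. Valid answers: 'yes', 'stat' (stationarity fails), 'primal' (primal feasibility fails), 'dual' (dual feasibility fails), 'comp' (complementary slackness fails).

Gradient of f: grad f(x) = Q x + c = (-1, 0)
Constraint values g_i(x) = a_i^T x - b_i:
  g_1((2, 1)) = 0
  g_2((2, 1)) = -1
Stationarity residual: grad f(x) + sum_i lambda_i a_i = (0, 0)
  -> stationarity OK
Primal feasibility (all g_i <= 0): OK
Dual feasibility (all lambda_i >= 0): OK
Complementary slackness (lambda_i * g_i(x) = 0 for all i): FAILS

Verdict: the first failing condition is complementary_slackness -> comp.

comp


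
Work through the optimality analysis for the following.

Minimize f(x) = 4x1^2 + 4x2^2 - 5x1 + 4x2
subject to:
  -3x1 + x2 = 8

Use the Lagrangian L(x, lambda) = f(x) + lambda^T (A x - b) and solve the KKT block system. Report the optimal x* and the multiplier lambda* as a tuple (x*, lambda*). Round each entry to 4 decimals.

Form the Lagrangian:
  L(x, lambda) = (1/2) x^T Q x + c^T x + lambda^T (A x - b)
Stationarity (grad_x L = 0): Q x + c + A^T lambda = 0.
Primal feasibility: A x = b.

This gives the KKT block system:
  [ Q   A^T ] [ x     ]   [-c ]
  [ A    0  ] [ lambda ] = [ b ]

Solving the linear system:
  x*      = (-2.4875, 0.5375)
  lambda* = (-8.3)
  f(x*)   = 40.4938

x* = (-2.4875, 0.5375), lambda* = (-8.3)


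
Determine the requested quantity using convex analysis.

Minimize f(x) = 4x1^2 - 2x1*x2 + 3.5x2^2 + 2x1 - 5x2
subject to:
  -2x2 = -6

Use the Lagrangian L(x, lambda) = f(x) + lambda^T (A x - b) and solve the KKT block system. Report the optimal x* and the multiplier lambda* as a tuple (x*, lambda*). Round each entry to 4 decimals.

Form the Lagrangian:
  L(x, lambda) = (1/2) x^T Q x + c^T x + lambda^T (A x - b)
Stationarity (grad_x L = 0): Q x + c + A^T lambda = 0.
Primal feasibility: A x = b.

This gives the KKT block system:
  [ Q   A^T ] [ x     ]   [-c ]
  [ A    0  ] [ lambda ] = [ b ]

Solving the linear system:
  x*      = (0.5, 3)
  lambda* = (7.5)
  f(x*)   = 15.5

x* = (0.5, 3), lambda* = (7.5)


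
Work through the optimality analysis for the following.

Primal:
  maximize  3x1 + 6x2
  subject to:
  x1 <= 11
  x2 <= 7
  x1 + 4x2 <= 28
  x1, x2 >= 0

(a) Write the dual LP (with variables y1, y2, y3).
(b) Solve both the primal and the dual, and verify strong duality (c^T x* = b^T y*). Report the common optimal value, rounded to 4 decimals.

The standard primal-dual pair for 'max c^T x s.t. A x <= b, x >= 0' is:
  Dual:  min b^T y  s.t.  A^T y >= c,  y >= 0.

So the dual LP is:
  minimize  11y1 + 7y2 + 28y3
  subject to:
    y1 + y3 >= 3
    y2 + 4y3 >= 6
    y1, y2, y3 >= 0

Solving the primal: x* = (11, 4.25).
  primal value c^T x* = 58.5.
Solving the dual: y* = (1.5, 0, 1.5).
  dual value b^T y* = 58.5.
Strong duality: c^T x* = b^T y*. Confirmed.

58.5


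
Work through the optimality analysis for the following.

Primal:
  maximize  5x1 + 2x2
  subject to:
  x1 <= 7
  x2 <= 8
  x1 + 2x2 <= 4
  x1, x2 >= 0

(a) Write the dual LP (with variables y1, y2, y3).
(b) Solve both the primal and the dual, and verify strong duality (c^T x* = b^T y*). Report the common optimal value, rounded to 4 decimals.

The standard primal-dual pair for 'max c^T x s.t. A x <= b, x >= 0' is:
  Dual:  min b^T y  s.t.  A^T y >= c,  y >= 0.

So the dual LP is:
  minimize  7y1 + 8y2 + 4y3
  subject to:
    y1 + y3 >= 5
    y2 + 2y3 >= 2
    y1, y2, y3 >= 0

Solving the primal: x* = (4, 0).
  primal value c^T x* = 20.
Solving the dual: y* = (0, 0, 5).
  dual value b^T y* = 20.
Strong duality: c^T x* = b^T y*. Confirmed.

20


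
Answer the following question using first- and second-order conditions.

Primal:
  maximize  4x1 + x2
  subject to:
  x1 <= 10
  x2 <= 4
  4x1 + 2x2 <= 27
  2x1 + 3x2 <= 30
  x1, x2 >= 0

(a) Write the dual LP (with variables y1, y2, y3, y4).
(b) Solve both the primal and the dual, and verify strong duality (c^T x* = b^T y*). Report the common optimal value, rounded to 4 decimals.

The standard primal-dual pair for 'max c^T x s.t. A x <= b, x >= 0' is:
  Dual:  min b^T y  s.t.  A^T y >= c,  y >= 0.

So the dual LP is:
  minimize  10y1 + 4y2 + 27y3 + 30y4
  subject to:
    y1 + 4y3 + 2y4 >= 4
    y2 + 2y3 + 3y4 >= 1
    y1, y2, y3, y4 >= 0

Solving the primal: x* = (6.75, 0).
  primal value c^T x* = 27.
Solving the dual: y* = (0, 0, 1, 0).
  dual value b^T y* = 27.
Strong duality: c^T x* = b^T y*. Confirmed.

27


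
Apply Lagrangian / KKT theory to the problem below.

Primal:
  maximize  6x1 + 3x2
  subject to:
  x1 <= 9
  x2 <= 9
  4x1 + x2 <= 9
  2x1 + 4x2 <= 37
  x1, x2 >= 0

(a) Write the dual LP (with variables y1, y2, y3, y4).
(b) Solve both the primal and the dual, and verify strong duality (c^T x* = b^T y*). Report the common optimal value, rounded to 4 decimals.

The standard primal-dual pair for 'max c^T x s.t. A x <= b, x >= 0' is:
  Dual:  min b^T y  s.t.  A^T y >= c,  y >= 0.

So the dual LP is:
  minimize  9y1 + 9y2 + 9y3 + 37y4
  subject to:
    y1 + 4y3 + 2y4 >= 6
    y2 + y3 + 4y4 >= 3
    y1, y2, y3, y4 >= 0

Solving the primal: x* = (0, 9).
  primal value c^T x* = 27.
Solving the dual: y* = (0, 1.5, 1.5, 0).
  dual value b^T y* = 27.
Strong duality: c^T x* = b^T y*. Confirmed.

27


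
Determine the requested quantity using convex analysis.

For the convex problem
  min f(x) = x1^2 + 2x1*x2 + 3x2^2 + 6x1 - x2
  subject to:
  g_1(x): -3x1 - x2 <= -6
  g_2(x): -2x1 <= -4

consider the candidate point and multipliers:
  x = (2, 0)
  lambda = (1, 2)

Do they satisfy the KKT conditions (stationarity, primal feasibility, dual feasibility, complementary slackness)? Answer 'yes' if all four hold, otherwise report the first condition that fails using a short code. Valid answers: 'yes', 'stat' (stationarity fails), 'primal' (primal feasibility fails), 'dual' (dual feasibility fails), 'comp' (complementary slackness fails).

Gradient of f: grad f(x) = Q x + c = (10, 3)
Constraint values g_i(x) = a_i^T x - b_i:
  g_1((2, 0)) = 0
  g_2((2, 0)) = 0
Stationarity residual: grad f(x) + sum_i lambda_i a_i = (3, 2)
  -> stationarity FAILS
Primal feasibility (all g_i <= 0): OK
Dual feasibility (all lambda_i >= 0): OK
Complementary slackness (lambda_i * g_i(x) = 0 for all i): OK

Verdict: the first failing condition is stationarity -> stat.

stat


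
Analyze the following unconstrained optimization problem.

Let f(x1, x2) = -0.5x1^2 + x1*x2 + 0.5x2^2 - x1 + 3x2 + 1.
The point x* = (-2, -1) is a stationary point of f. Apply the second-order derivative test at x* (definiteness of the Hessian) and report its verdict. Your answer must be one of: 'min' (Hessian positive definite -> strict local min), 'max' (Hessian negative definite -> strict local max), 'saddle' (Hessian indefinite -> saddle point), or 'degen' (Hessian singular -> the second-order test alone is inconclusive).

Compute the Hessian H = grad^2 f:
  H = [[-1, 1], [1, 1]]
Verify stationarity: grad f(x*) = H x* + g = (0, 0).
Eigenvalues of H: -1.4142, 1.4142.
Eigenvalues have mixed signs, so H is indefinite -> x* is a saddle point.

saddle


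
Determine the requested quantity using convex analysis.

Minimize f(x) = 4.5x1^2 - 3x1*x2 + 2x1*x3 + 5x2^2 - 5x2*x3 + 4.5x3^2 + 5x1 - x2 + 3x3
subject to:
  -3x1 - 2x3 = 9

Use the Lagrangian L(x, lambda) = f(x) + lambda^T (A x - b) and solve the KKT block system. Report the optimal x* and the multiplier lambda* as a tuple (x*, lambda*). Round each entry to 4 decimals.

Form the Lagrangian:
  L(x, lambda) = (1/2) x^T Q x + c^T x + lambda^T (A x - b)
Stationarity (grad_x L = 0): Q x + c + A^T lambda = 0.
Primal feasibility: A x = b.

This gives the KKT block system:
  [ Q   A^T ] [ x     ]   [-c ]
  [ A    0  ] [ lambda ] = [ b ]

Solving the linear system:
  x*      = (-2.0059, -1.2473, -1.4912)
  lambda* = (-4.0978)
  f(x*)   = 11.8121

x* = (-2.0059, -1.2473, -1.4912), lambda* = (-4.0978)


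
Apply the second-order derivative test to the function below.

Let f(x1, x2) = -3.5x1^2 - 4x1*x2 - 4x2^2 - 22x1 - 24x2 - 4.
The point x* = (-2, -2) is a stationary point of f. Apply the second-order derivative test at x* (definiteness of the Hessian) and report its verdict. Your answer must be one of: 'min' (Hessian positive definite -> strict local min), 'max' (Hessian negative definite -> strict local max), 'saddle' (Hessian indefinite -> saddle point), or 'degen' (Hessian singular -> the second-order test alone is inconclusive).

Compute the Hessian H = grad^2 f:
  H = [[-7, -4], [-4, -8]]
Verify stationarity: grad f(x*) = H x* + g = (0, 0).
Eigenvalues of H: -11.5311, -3.4689.
Both eigenvalues < 0, so H is negative definite -> x* is a strict local max.

max


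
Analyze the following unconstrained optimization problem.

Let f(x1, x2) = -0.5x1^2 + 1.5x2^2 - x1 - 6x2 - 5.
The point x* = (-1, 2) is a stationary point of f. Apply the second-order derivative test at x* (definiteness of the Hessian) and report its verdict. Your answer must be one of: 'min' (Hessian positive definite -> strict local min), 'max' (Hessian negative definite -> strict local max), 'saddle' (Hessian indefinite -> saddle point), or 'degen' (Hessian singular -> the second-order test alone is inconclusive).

Compute the Hessian H = grad^2 f:
  H = [[-1, 0], [0, 3]]
Verify stationarity: grad f(x*) = H x* + g = (0, 0).
Eigenvalues of H: -1, 3.
Eigenvalues have mixed signs, so H is indefinite -> x* is a saddle point.

saddle


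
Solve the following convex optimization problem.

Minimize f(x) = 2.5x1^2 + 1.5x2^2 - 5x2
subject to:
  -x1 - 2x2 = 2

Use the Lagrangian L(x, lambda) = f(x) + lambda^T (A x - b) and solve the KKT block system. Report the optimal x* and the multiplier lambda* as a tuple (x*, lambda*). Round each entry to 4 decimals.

Form the Lagrangian:
  L(x, lambda) = (1/2) x^T Q x + c^T x + lambda^T (A x - b)
Stationarity (grad_x L = 0): Q x + c + A^T lambda = 0.
Primal feasibility: A x = b.

This gives the KKT block system:
  [ Q   A^T ] [ x     ]   [-c ]
  [ A    0  ] [ lambda ] = [ b ]

Solving the linear system:
  x*      = (-0.6957, -0.6522)
  lambda* = (-3.4783)
  f(x*)   = 5.1087

x* = (-0.6957, -0.6522), lambda* = (-3.4783)


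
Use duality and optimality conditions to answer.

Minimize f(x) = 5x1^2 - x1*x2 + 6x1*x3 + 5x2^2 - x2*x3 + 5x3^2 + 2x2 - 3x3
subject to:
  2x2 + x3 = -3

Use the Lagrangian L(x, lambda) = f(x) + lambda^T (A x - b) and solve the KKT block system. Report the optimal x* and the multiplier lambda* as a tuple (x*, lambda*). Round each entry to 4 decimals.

Form the Lagrangian:
  L(x, lambda) = (1/2) x^T Q x + c^T x + lambda^T (A x - b)
Stationarity (grad_x L = 0): Q x + c + A^T lambda = 0.
Primal feasibility: A x = b.

This gives the KKT block system:
  [ Q   A^T ] [ x     ]   [-c ]
  [ A    0  ] [ lambda ] = [ b ]

Solving the linear system:
  x*      = (0.1321, -1.283, -0.434)
  lambda* = (5.2642)
  f(x*)   = 7.2642

x* = (0.1321, -1.283, -0.434), lambda* = (5.2642)


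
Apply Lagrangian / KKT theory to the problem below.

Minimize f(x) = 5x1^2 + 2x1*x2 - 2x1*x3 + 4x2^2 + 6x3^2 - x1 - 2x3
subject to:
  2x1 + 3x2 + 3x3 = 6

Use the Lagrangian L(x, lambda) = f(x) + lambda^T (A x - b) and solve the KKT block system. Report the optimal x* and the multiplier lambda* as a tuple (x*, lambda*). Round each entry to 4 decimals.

Form the Lagrangian:
  L(x, lambda) = (1/2) x^T Q x + c^T x + lambda^T (A x - b)
Stationarity (grad_x L = 0): Q x + c + A^T lambda = 0.
Primal feasibility: A x = b.

This gives the KKT block system:
  [ Q   A^T ] [ x     ]   [-c ]
  [ A    0  ] [ lambda ] = [ b ]

Solving the linear system:
  x*      = (0.5988, 0.7407, 0.8601)
  lambda* = (-2.3745)
  f(x*)   = 5.964

x* = (0.5988, 0.7407, 0.8601), lambda* = (-2.3745)


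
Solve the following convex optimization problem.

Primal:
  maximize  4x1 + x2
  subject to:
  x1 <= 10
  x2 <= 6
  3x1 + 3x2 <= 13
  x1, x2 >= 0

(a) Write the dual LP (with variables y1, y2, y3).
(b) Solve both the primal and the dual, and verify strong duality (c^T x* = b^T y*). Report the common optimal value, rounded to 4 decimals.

The standard primal-dual pair for 'max c^T x s.t. A x <= b, x >= 0' is:
  Dual:  min b^T y  s.t.  A^T y >= c,  y >= 0.

So the dual LP is:
  minimize  10y1 + 6y2 + 13y3
  subject to:
    y1 + 3y3 >= 4
    y2 + 3y3 >= 1
    y1, y2, y3 >= 0

Solving the primal: x* = (4.3333, 0).
  primal value c^T x* = 17.3333.
Solving the dual: y* = (0, 0, 1.3333).
  dual value b^T y* = 17.3333.
Strong duality: c^T x* = b^T y*. Confirmed.

17.3333


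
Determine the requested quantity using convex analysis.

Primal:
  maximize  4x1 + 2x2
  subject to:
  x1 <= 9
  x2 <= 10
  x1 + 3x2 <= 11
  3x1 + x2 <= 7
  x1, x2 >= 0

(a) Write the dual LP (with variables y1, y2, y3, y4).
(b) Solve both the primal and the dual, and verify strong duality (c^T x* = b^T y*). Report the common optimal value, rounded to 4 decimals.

The standard primal-dual pair for 'max c^T x s.t. A x <= b, x >= 0' is:
  Dual:  min b^T y  s.t.  A^T y >= c,  y >= 0.

So the dual LP is:
  minimize  9y1 + 10y2 + 11y3 + 7y4
  subject to:
    y1 + y3 + 3y4 >= 4
    y2 + 3y3 + y4 >= 2
    y1, y2, y3, y4 >= 0

Solving the primal: x* = (1.25, 3.25).
  primal value c^T x* = 11.5.
Solving the dual: y* = (0, 0, 0.25, 1.25).
  dual value b^T y* = 11.5.
Strong duality: c^T x* = b^T y*. Confirmed.

11.5


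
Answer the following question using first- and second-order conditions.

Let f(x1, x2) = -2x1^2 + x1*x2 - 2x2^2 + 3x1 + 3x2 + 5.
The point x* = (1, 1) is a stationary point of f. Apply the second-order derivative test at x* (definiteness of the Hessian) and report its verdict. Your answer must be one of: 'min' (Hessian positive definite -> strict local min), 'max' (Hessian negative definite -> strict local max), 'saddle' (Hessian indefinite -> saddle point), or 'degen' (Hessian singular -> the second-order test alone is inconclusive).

Compute the Hessian H = grad^2 f:
  H = [[-4, 1], [1, -4]]
Verify stationarity: grad f(x*) = H x* + g = (0, 0).
Eigenvalues of H: -5, -3.
Both eigenvalues < 0, so H is negative definite -> x* is a strict local max.

max


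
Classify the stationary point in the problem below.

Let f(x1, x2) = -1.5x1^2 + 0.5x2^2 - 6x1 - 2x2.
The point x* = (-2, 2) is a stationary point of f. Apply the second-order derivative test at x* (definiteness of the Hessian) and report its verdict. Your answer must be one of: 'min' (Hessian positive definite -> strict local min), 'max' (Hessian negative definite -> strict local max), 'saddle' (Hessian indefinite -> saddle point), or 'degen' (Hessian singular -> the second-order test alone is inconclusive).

Compute the Hessian H = grad^2 f:
  H = [[-3, 0], [0, 1]]
Verify stationarity: grad f(x*) = H x* + g = (0, 0).
Eigenvalues of H: -3, 1.
Eigenvalues have mixed signs, so H is indefinite -> x* is a saddle point.

saddle


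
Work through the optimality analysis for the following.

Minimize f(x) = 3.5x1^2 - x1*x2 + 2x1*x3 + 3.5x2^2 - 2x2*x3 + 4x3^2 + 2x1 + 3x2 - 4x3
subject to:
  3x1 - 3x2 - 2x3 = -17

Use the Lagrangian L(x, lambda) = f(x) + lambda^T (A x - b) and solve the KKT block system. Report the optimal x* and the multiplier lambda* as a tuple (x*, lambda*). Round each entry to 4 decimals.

Form the Lagrangian:
  L(x, lambda) = (1/2) x^T Q x + c^T x + lambda^T (A x - b)
Stationarity (grad_x L = 0): Q x + c + A^T lambda = 0.
Primal feasibility: A x = b.

This gives the KKT block system:
  [ Q   A^T ] [ x     ]   [-c ]
  [ A    0  ] [ lambda ] = [ b ]

Solving the linear system:
  x*      = (-2.4256, 1.5923, 2.4732)
  lambda* = (3.875)
  f(x*)   = 27.9539

x* = (-2.4256, 1.5923, 2.4732), lambda* = (3.875)


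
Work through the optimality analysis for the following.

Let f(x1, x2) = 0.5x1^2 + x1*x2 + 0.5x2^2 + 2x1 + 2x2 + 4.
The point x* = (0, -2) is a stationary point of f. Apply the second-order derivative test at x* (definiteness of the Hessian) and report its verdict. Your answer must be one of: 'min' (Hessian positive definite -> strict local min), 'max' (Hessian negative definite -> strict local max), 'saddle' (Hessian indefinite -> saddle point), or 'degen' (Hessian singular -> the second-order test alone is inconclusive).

Compute the Hessian H = grad^2 f:
  H = [[1, 1], [1, 1]]
Verify stationarity: grad f(x*) = H x* + g = (0, 0).
Eigenvalues of H: 0, 2.
H has a zero eigenvalue (singular; positive semidefinite but not definite), so H is neither positive definite, negative definite, nor indefinite. The second-order test alone is inconclusive -> degen.
(Indeed, f is constant along the null direction of H through x*, so x* is not a strict local extremum.)

degen


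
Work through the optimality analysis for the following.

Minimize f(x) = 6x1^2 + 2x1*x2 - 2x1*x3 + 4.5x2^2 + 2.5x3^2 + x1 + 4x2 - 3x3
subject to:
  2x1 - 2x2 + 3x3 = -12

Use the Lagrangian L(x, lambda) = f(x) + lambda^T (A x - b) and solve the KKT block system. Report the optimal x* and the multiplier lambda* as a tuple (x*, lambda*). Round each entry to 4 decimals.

Form the Lagrangian:
  L(x, lambda) = (1/2) x^T Q x + c^T x + lambda^T (A x - b)
Stationarity (grad_x L = 0): Q x + c + A^T lambda = 0.
Primal feasibility: A x = b.

This gives the KKT block system:
  [ Q   A^T ] [ x     ]   [-c ]
  [ A    0  ] [ lambda ] = [ b ]

Solving the linear system:
  x*      = (-1.3652, 0.8207, -2.5428)
  lambda* = (4.3278)
  f(x*)   = 30.7396

x* = (-1.3652, 0.8207, -2.5428), lambda* = (4.3278)


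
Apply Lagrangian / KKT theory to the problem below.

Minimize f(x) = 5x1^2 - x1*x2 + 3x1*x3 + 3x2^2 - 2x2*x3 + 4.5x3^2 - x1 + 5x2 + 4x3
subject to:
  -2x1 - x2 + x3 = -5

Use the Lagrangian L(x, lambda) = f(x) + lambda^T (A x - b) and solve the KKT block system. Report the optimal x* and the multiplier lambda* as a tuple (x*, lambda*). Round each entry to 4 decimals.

Form the Lagrangian:
  L(x, lambda) = (1/2) x^T Q x + c^T x + lambda^T (A x - b)
Stationarity (grad_x L = 0): Q x + c + A^T lambda = 0.
Primal feasibility: A x = b.

This gives the KKT block system:
  [ Q   A^T ] [ x     ]   [-c ]
  [ A    0  ] [ lambda ] = [ b ]

Solving the linear system:
  x*      = (1.733, -0.1571, -1.6911)
  lambda* = (5.7068)
  f(x*)   = 9.6257

x* = (1.733, -0.1571, -1.6911), lambda* = (5.7068)


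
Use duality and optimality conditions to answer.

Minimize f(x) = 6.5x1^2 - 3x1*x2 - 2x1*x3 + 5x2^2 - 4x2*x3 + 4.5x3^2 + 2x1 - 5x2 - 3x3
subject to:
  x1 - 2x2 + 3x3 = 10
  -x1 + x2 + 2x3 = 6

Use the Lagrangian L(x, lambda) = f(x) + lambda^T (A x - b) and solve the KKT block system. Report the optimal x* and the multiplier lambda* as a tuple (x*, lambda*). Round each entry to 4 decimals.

Form the Lagrangian:
  L(x, lambda) = (1/2) x^T Q x + c^T x + lambda^T (A x - b)
Stationarity (grad_x L = 0): Q x + c + A^T lambda = 0.
Primal feasibility: A x = b.

This gives the KKT block system:
  [ Q   A^T ] [ x     ]   [-c ]
  [ A    0  ] [ lambda ] = [ b ]

Solving the linear system:
  x*      = (1.1294, 0.521, 3.3042)
  lambda* = (-7.8835, 0.6278)
  f(x*)   = 32.4045

x* = (1.1294, 0.521, 3.3042), lambda* = (-7.8835, 0.6278)


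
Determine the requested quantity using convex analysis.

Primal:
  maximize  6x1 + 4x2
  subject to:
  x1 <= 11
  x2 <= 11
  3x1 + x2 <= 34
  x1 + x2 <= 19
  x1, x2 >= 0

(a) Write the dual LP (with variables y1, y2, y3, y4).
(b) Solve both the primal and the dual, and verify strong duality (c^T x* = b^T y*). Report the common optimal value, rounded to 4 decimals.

The standard primal-dual pair for 'max c^T x s.t. A x <= b, x >= 0' is:
  Dual:  min b^T y  s.t.  A^T y >= c,  y >= 0.

So the dual LP is:
  minimize  11y1 + 11y2 + 34y3 + 19y4
  subject to:
    y1 + 3y3 + y4 >= 6
    y2 + y3 + y4 >= 4
    y1, y2, y3, y4 >= 0

Solving the primal: x* = (7.6667, 11).
  primal value c^T x* = 90.
Solving the dual: y* = (0, 2, 2, 0).
  dual value b^T y* = 90.
Strong duality: c^T x* = b^T y*. Confirmed.

90


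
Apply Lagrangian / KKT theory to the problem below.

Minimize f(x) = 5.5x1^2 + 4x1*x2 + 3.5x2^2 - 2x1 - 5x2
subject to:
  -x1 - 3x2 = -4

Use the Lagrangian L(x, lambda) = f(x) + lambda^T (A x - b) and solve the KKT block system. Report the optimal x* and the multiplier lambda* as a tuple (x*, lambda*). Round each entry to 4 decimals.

Form the Lagrangian:
  L(x, lambda) = (1/2) x^T Q x + c^T x + lambda^T (A x - b)
Stationarity (grad_x L = 0): Q x + c + A^T lambda = 0.
Primal feasibility: A x = b.

This gives the KKT block system:
  [ Q   A^T ] [ x     ]   [-c ]
  [ A    0  ] [ lambda ] = [ b ]

Solving the linear system:
  x*      = (-0.2073, 1.4024)
  lambda* = (1.3293)
  f(x*)   = -0.6402

x* = (-0.2073, 1.4024), lambda* = (1.3293)


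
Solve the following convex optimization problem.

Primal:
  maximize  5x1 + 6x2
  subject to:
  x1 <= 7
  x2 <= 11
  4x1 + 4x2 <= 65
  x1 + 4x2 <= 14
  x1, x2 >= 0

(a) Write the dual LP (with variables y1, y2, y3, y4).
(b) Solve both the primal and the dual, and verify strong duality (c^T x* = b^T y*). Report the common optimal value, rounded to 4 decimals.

The standard primal-dual pair for 'max c^T x s.t. A x <= b, x >= 0' is:
  Dual:  min b^T y  s.t.  A^T y >= c,  y >= 0.

So the dual LP is:
  minimize  7y1 + 11y2 + 65y3 + 14y4
  subject to:
    y1 + 4y3 + y4 >= 5
    y2 + 4y3 + 4y4 >= 6
    y1, y2, y3, y4 >= 0

Solving the primal: x* = (7, 1.75).
  primal value c^T x* = 45.5.
Solving the dual: y* = (3.5, 0, 0, 1.5).
  dual value b^T y* = 45.5.
Strong duality: c^T x* = b^T y*. Confirmed.

45.5


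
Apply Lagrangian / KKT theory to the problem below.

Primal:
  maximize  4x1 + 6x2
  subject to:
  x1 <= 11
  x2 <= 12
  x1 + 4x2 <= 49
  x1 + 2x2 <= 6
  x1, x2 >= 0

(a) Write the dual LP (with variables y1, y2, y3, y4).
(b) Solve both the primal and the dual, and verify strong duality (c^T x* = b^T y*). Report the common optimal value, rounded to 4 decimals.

The standard primal-dual pair for 'max c^T x s.t. A x <= b, x >= 0' is:
  Dual:  min b^T y  s.t.  A^T y >= c,  y >= 0.

So the dual LP is:
  minimize  11y1 + 12y2 + 49y3 + 6y4
  subject to:
    y1 + y3 + y4 >= 4
    y2 + 4y3 + 2y4 >= 6
    y1, y2, y3, y4 >= 0

Solving the primal: x* = (6, 0).
  primal value c^T x* = 24.
Solving the dual: y* = (0, 0, 0, 4).
  dual value b^T y* = 24.
Strong duality: c^T x* = b^T y*. Confirmed.

24
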